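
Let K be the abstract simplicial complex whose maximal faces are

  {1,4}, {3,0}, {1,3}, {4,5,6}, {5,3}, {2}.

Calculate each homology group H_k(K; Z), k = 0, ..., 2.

We work with the vertex ordering 0 < 1 < 2 < 3 < 4 < 5 < 6. The simplices of K, each written with vertices in increasing order, are:

  0-simplices (7): [0], [1], [2], [3], [4], [5], [6]
  1-simplices (7): [0,3], [1,3], [1,4], [3,5], [4,5], [4,6], [5,6]
  2-simplices (1): [4,5,6]

giving chain groups C_0 ≅ Z^7, C_1 ≅ Z^7, C_2 ≅ Z^1.

∂_1: C_1 → C_0 maps an edge to its endpoints' difference, ∂[p,q] = q − p. For instance
  ∂[0,3] = [3] − [0].
The resulting 7×7 matrix has rank 5, and its Smith normal form has invariant factors (1,1,1,1,1).

Boundary ∂_2: C_2 → C_1 acts by ∂[p,q,r] = [q,r] − [p,r] + [p,q]. For instance
  ∂[4,5,6] = [5,6] − [4,6] + [4,5].
The resulting 7×1 matrix has rank 1, and its Smith normal form has invariant factors (1).

From H_k ≅ ker(∂_k) / im(∂_{k+1}) we obtain:

  H_0: rank C_0 − rank ∂_1 = 7 − 5 = 2, and the invariant factors of ∂_1 are all 1, so H_0 = Z^2.
  H_1: rank ker ∂_1 − rank ∂_2 = (7 − 5) − 1 = 1, and the invariant factors of ∂_2 are all 1, so H_1 = Z.
  H_2: rank ker ∂_2 − rank ∂_3 = (1 − 1) − 0 = 0, and there is no ∂_3, so H_2 = 0.

H_0 ≅ Z^2,  H_1 ≅ Z,  H_2 = 0.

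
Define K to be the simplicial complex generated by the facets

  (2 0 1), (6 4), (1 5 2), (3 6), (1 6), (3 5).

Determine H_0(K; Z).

H_0 ≅ Z.

Fix the vertex order 0 < 1 < 2 < 3 < 4 < 5 < 6 and write every simplex with vertices in increasing order. Then dim K = 2 and the simplices of K are:

  0-simplices (7): [0], [1], [2], [3], [4], [5], [6]
  1-simplices (9): [0,1], [0,2], [1,2], [1,5], [1,6], [2,5], [3,5], [3,6], [4,6]
  2-simplices (2): [0,1,2], [1,2,5]

giving chain groups C_0 ≅ Z^7, C_1 ≅ Z^9, C_2 ≅ Z^2.

∂_1: C_1 → C_0 is given by ∂[p,q] = [q] − [p].
The 7×9 boundary matrix has rank 6 and Smith normal form diag(1,1,1,1,1,1).

The boundary map ∂_2: C_2 → C_1 maps a triangle to the signed sum of its edges. For instance
  ∂[0,1,2] = [1,2] − [0,2] + [0,1],
  ∂[1,2,5] = [2,5] − [1,5] + [1,2].
The resulting 9×2 matrix has rank 2, and its Smith normal form has invariant factors (1,1).

Reading off H_k = ker ∂_k / im ∂_{k+1}:

  H_0: rank C_0 − rank ∂_1 = 7 − 6 = 1, and the invariant factors of ∂_1 are all 1, so H_0 ≅ Z.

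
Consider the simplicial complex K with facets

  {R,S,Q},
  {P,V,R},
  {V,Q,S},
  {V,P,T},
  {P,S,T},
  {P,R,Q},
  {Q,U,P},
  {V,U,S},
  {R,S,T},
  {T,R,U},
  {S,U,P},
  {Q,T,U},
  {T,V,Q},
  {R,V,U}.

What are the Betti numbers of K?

Order the vertices as P < Q < R < S < T < U < V. Listing each simplex with vertices in this order, K has dimension 2 with simplices:

  0-simplices (7): P, Q, R, S, T, U, V
  1-simplices (21): PQ, PR, PS, PT, PU, PV, QR, QS, QT, QU, QV, RS, RT, RU, RV, ST, SU, SV, TU, TV, UV
  2-simplices (14): PQR, PQU, PRV, PST, PSU, PTV, QRS, QSV, QTU, QTV, RST, RTU, RUV, SUV

Hence C_0 ≅ Z^7, C_1 ≅ Z^21, C_2 ≅ Z^14.

Boundary ∂_1: C_1 → C_0 sends each edge [p,q] (with p < q) to q − p. For instance
  ∂SU = U − S.
The resulting 7×21 matrix has rank 6, and its Smith normal form has invariant factors (1,1,1,1,1,1).

Boundary ∂_2: C_2 → C_1 maps a triangle to the signed sum of its edges. For instance
  ∂QSV = SV − QV + QS,
  ∂PQR = QR − PR + PQ.
The 21×14 boundary matrix has rank 13 and Smith normal form diag(1,1,1,1,1,1,1,1,1,1,1,1,1).

From H_k ≅ ker(∂_k) / im(∂_{k+1}) we obtain:

  H_0: rank C_0 − rank ∂_1 = 7 − 6 = 1, and the invariant factors of ∂_1 are all 1, so H_0 = Z.
  H_1: rank ker ∂_1 − rank ∂_2 = (21 − 6) − 13 = 2, and the invariant factors of ∂_2 are all 1, so H_1 = Z^2.
  H_2: rank ker ∂_2 − rank ∂_3 = (14 − 13) − 0 = 1, and there is no ∂_3, so H_2 = Z.

(K is a triangulation of the torus T^2.)

Hence the Betti numbers are b_0 = 1, b_1 = 2, b_2 = 1.

b_0 = 1, b_1 = 2, b_2 = 1.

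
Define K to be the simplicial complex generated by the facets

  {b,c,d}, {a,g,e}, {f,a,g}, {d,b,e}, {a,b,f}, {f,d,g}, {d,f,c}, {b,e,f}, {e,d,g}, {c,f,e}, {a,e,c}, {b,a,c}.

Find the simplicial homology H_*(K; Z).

We work with the vertex ordering a < b < c < d < e < f < g. The simplices of K, each written with vertices in increasing order, are:

  0-simplices (7): a, b, c, d, e, f, g
  1-simplices (18): ab, ac, ae, af, ag, bc, bd, be, bf, cd, ce, cf, de, df, dg, ef, eg, fg
  2-simplices (12): abc, abf, ace, aeg, afg, bcd, bde, bef, cdf, cef, deg, dfg

Hence C_0 ≅ Z^7, C_1 ≅ Z^18, C_2 ≅ Z^12.

∂_1: C_1 → C_0 sends each edge [p,q] (with p < q) to q − p. For instance
  ∂ac = c − a.
The resulting 7×18 matrix has rank 6, and its Smith normal form has invariant factors (1,1,1,1,1,1).

The boundary map ∂_2: C_2 → C_1 sends each 2-simplex [p,q,r] to [q,r] − [p,r] + [p,q]. For instance
  ∂cdf = df − cf + cd,
  ∂deg = eg − dg + de.
As a 18×12 matrix over Z this has rank 12, with invariant factors (1,1,1,1,1,1,1,1,1,1,1,2).

From H_k ≅ ker(∂_k) / im(∂_{k+1}) we obtain:

  H_0: rank C_0 − rank ∂_1 = 7 − 6 = 1, and the invariant factors of ∂_1 are all 1, so H_0 = Z.
  H_1: rank ker ∂_1 − rank ∂_2 = (18 − 6) − 12 = 0, and ∂_2 has invariant factor 2 > 1, so H_1 = Z/2Z.
  H_2: rank ker ∂_2 − rank ∂_3 = (12 − 12) − 0 = 0, and there is no ∂_3, so H_2 = 0.

H_0 = Z,  H_1 = Z/2Z,  H_2 = 0.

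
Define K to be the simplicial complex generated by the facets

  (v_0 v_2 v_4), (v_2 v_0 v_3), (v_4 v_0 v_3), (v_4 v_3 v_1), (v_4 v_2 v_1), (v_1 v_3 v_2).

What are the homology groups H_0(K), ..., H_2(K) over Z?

H_0 = Z,  H_1 = 0,  H_2 = Z.

Take the total order v_0 < v_1 < v_2 < v_3 < v_4 on the vertex set. Then K (dimension 2) consists of the simplices:

  0-simplices (5): [v_0], [v_1], [v_2], [v_3], [v_4]
  1-simplices (9): [v_0,v_2], [v_0,v_3], [v_0,v_4], [v_1,v_2], [v_1,v_3], [v_1,v_4], [v_2,v_3], [v_2,v_4], [v_3,v_4]
  2-simplices (6): [v_0,v_2,v_3], [v_0,v_2,v_4], [v_0,v_3,v_4], [v_1,v_2,v_3], [v_1,v_2,v_4], [v_1,v_3,v_4]

so the chain groups are C_0 ≅ Z^5, C_1 ≅ Z^9, C_2 ≅ Z^6.

∂_1: C_1 → C_0 sends each edge [p,q] (with p < q) to q − p. For instance
  ∂[v_2,v_4] = [v_4] − [v_2].
This gives a 5×9 integer matrix of rank 4; reducing to Smith normal form yields diagonal entries (1,1,1,1).

The boundary map ∂_2: C_2 → C_1 acts by ∂[p,q,r] = [q,r] − [p,r] + [p,q]. For instance
  ∂[v_0,v_2,v_4] = [v_2,v_4] − [v_0,v_4] + [v_0,v_2],
  ∂[v_1,v_2,v_3] = [v_2,v_3] − [v_1,v_3] + [v_1,v_2].
This gives a 9×6 integer matrix of rank 5; reducing to Smith normal form yields diagonal entries (1,1,1,1,1).

Computing H_k = (kernel of ∂_k) / (image of ∂_{k+1}):

  H_0: rank C_0 − rank ∂_1 = 5 − 4 = 1, and the invariant factors of ∂_1 are all 1, so H_0 = Z.
  H_1: rank ker ∂_1 − rank ∂_2 = (9 − 4) − 5 = 0, and the invariant factors of ∂_2 are all 1, so H_1 = 0.
  H_2: rank ker ∂_2 − rank ∂_3 = (6 − 5) − 0 = 1, and there is no ∂_3, so H_2 = Z.

As a check, the Euler characteristic is 5 − 9 + 6 = 2, which agrees with 1 − 0 + 1 = 2.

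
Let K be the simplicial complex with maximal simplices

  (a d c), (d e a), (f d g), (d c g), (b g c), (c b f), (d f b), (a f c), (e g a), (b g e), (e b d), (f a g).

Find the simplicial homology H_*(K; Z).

Order the vertices as a < b < c < d < e < f < g. Listing each simplex with vertices in this order, K has dimension 2 with simplices:

  0-simplices (7): a, b, c, d, e, f, g
  1-simplices (18): ac, ad, ae, af, ag, bc, bd, be, bf, bg, cd, cf, cg, de, df, dg, eg, fg
  2-simplices (12): acd, acf, ade, aeg, afg, bcf, bcg, bde, bdf, beg, cdg, dfg

giving chain groups C_0 ≅ Z^7, C_1 ≅ Z^18, C_2 ≅ Z^12.

The boundary map ∂_1: C_1 → C_0 maps an edge to its endpoints' difference, ∂[p,q] = q − p.
The 7×18 boundary matrix has rank 6 and Smith normal form diag(1,1,1,1,1,1).

Boundary ∂_2: C_2 → C_1 maps a triangle to the signed sum of its edges. For instance
  ∂acf = cf − af + ac,
  ∂beg = eg − bg + be.
This gives a 18×12 integer matrix of rank 12; reducing to Smith normal form yields diagonal entries (1,1,1,1,1,1,1,1,1,1,1,2).

Reading off H_k = ker ∂_k / im ∂_{k+1}:

  H_0: rank C_0 − rank ∂_1 = 7 − 6 = 1, and the invariant factors of ∂_1 are all 1, so H_0 ≅ Z.
  H_1: rank ker ∂_1 − rank ∂_2 = (18 − 6) − 12 = 0, and ∂_2 has invariant factor 2 > 1, so H_1 ≅ Z/2.
  H_2: rank ker ∂_2 − rank ∂_3 = (12 − 12) − 0 = 0, and there is no ∂_3, so H_2 ≅ 0.

H_0 ≅ Z,  H_1 ≅ Z/2,  H_2 = 0.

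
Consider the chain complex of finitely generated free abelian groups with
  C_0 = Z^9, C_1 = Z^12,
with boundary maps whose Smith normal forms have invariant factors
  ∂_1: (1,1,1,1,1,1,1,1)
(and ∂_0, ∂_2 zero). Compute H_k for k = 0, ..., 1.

H_0 = Z,  H_1 = Z^4.

H_0: b_0 = 9 − 0 − 8 = 1; torsion from ∂_1 factors > 1: none. So H_0 = Z.
H_1: b_1 = 12 − 8 − 0 = 4; torsion from ∂_2 factors > 1: none. So H_1 = Z^4.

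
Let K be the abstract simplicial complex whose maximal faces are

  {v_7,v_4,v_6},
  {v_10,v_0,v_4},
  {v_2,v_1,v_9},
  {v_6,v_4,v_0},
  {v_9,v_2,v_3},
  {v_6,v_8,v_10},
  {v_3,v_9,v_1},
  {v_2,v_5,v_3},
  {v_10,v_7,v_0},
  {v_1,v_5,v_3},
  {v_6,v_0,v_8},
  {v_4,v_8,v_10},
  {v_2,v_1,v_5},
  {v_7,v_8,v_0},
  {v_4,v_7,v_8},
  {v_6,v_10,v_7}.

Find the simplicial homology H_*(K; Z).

Order the vertices as v_0 < v_1 < v_2 < v_3 < v_4 < v_5 < v_6 < v_7 < v_8 < v_9 < v_10. Listing each simplex with vertices in this order, K has dimension 2 with simplices:

  0-simplices (11): [v_0], [v_1], [v_2], [v_3], [v_4], [v_5], [v_6], [v_7], [v_8], [v_9], [v_10]
  1-simplices (24): (24 of them)
  2-simplices (16): (16 of them)

giving chain groups C_0 ≅ Z^11, C_1 ≅ Z^24, C_2 ≅ Z^16.

Boundary ∂_1: C_1 → C_0 maps an edge to its endpoints' difference, ∂[p,q] = q − p. For instance
  ∂[v_0,v_7] = [v_7] − [v_0].
The resulting 11×24 matrix has rank 9, and its Smith normal form has invariant factors (1,1,1,1,1,1,1,1,1).

∂_2: C_2 → C_1 sends each 2-simplex [p,q,r] to [q,r] − [p,r] + [p,q]. For instance
  ∂[v_4,v_7,v_8] = [v_7,v_8] − [v_4,v_8] + [v_4,v_7],
  ∂[v_6,v_8,v_10] = [v_8,v_10] − [v_6,v_10] + [v_6,v_8].
The resulting 24×16 matrix has rank 15, and its Smith normal form has invariant factors (1,1,1,1,1,1,1,1,1,1,1,1,1,1,2).

Reading off H_k = ker ∂_k / im ∂_{k+1}:

  H_0: rank C_0 − rank ∂_1 = 11 − 9 = 2, and the invariant factors of ∂_1 are all 1, so H_0 ≅ Z^2.
  H_1: rank ker ∂_1 − rank ∂_2 = (24 − 9) − 15 = 0, and ∂_2 has invariant factor 2 > 1, so H_1 ≅ Z/2Z.
  H_2: rank ker ∂_2 − rank ∂_3 = (16 − 15) − 0 = 1, and there is no ∂_3, so H_2 ≅ Z.

H_0 ≅ Z^2,  H_1 ≅ Z/2Z,  H_2 ≅ Z.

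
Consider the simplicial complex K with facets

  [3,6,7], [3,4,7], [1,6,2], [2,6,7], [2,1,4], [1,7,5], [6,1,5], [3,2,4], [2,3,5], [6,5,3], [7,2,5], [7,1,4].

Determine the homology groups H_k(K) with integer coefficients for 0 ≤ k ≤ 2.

H_0 ≅ Z,  H_1 ≅ Z_2,  H_2 = 0.

Take the total order 1 < 2 < 3 < 4 < 5 < 6 < 7 on the vertex set. Then K (dimension 2) consists of the simplices:

  0-simplices (7): [1], [2], [3], [4], [5], [6], [7]
  1-simplices (18): [1,2], [1,4], [1,5], [1,6], [1,7], [2,3], [2,4], [2,5], [2,6], [2,7], [3,4], [3,5], [3,6], [3,7], [4,7], [5,6], [5,7], [6,7]
  2-simplices (12): [1,2,4], [1,2,6], [1,4,7], [1,5,6], [1,5,7], [2,3,4], [2,3,5], [2,5,7], [2,6,7], [3,4,7], [3,5,6], [3,6,7]

Hence C_0 ≅ Z^7, C_1 ≅ Z^18, C_2 ≅ Z^12.

∂_1: C_1 → C_0 sends each edge [p,q] (with p < q) to q − p.
The 7×18 boundary matrix has rank 6 and Smith normal form diag(1,1,1,1,1,1).

∂_2: C_2 → C_1 maps a triangle to the signed sum of its edges. For instance
  ∂[3,5,6] = [5,6] − [3,6] + [3,5],
  ∂[2,6,7] = [6,7] − [2,7] + [2,6].
The 18×12 boundary matrix has rank 12 and Smith normal form diag(1,1,1,1,1,1,1,1,1,1,1,2).

From H_k ≅ ker(∂_k) / im(∂_{k+1}) we obtain:

  H_0: rank C_0 − rank ∂_1 = 7 − 6 = 1, and the invariant factors of ∂_1 are all 1, so H_0 ≅ Z.
  H_1: rank ker ∂_1 − rank ∂_2 = (18 − 6) − 12 = 0, and ∂_2 has invariant factor 2 > 1, so H_1 ≅ Z_2.
  H_2: rank ker ∂_2 − rank ∂_3 = (12 − 12) − 0 = 0, and there is no ∂_3, so H_2 ≅ 0.

(K is a triangulation of the real projective plane RP^2.)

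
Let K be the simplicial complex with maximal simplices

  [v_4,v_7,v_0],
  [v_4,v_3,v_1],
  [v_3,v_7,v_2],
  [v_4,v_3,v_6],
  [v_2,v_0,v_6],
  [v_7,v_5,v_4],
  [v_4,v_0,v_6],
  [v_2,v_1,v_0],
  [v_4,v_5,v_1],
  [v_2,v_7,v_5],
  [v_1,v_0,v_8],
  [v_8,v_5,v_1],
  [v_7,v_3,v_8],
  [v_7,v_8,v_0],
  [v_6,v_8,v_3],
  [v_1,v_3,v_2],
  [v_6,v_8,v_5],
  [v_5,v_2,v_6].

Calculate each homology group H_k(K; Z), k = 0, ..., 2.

H_0 = Z,  H_1 = Z^2,  H_2 = Z.

Fix the vertex order v_0 < v_1 < v_2 < v_3 < v_4 < v_5 < v_6 < v_7 < v_8 and write every simplex with vertices in increasing order. Then dim K = 2 and the simplices of K are:

  0-simplices (9): [v_0], [v_1], [v_2], [v_3], [v_4], [v_5], [v_6], [v_7], [v_8]
  1-simplices (27): (27 of them)
  2-simplices (18): (18 of them)

giving chain groups C_0 ≅ Z^9, C_1 ≅ Z^27, C_2 ≅ Z^18.

The boundary map ∂_1: C_1 → C_0 sends each edge [p,q] (with p < q) to q − p. For instance
  ∂[v_4,v_6] = [v_6] − [v_4].
As a 9×27 matrix over Z this has rank 8, with invariant factors (1,1,1,1,1,1,1,1).

Boundary ∂_2: C_2 → C_1 maps a triangle to the signed sum of its edges. For instance
  ∂[v_1,v_2,v_3] = [v_2,v_3] − [v_1,v_3] + [v_1,v_2],
  ∂[v_0,v_7,v_8] = [v_7,v_8] − [v_0,v_8] + [v_0,v_7].
The resulting 27×18 matrix has rank 17, and its Smith normal form has invariant factors (1,1,1,1,1,1,1,1,1,1,1,1,1,1,1,1,1).

Computing H_k = (kernel of ∂_k) / (image of ∂_{k+1}):

  H_0: rank C_0 − rank ∂_1 = 9 − 8 = 1, and the invariant factors of ∂_1 are all 1, so H_0 = Z.
  H_1: rank ker ∂_1 − rank ∂_2 = (27 − 8) − 17 = 2, and the invariant factors of ∂_2 are all 1, so H_1 = Z^2.
  H_2: rank ker ∂_2 − rank ∂_3 = (18 − 17) − 0 = 1, and there is no ∂_3, so H_2 = Z.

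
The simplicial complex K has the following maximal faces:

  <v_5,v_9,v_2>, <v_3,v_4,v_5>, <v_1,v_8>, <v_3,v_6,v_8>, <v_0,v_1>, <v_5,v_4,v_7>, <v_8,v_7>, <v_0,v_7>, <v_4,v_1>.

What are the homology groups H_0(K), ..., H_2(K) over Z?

H_0 = Z,  H_1 = Z^3,  H_2 = 0.

Fix the vertex order v_0 < v_1 < v_2 < v_3 < v_4 < v_5 < v_6 < v_7 < v_8 < v_9 and write every simplex with vertices in increasing order. Then dim K = 2 and the simplices of K are:

  0-simplices (10): [v_0], [v_1], [v_2], [v_3], [v_4], [v_5], [v_6], [v_7], [v_8], [v_9]
  1-simplices (16): (16 of them)
  2-simplices (4): [v_2,v_5,v_9], [v_3,v_4,v_5], [v_3,v_6,v_8], [v_4,v_5,v_7]

so the chain groups are C_0 ≅ Z^10, C_1 ≅ Z^16, C_2 ≅ Z^4.

Boundary ∂_1: C_1 → C_0 sends each edge [p,q] (with p < q) to q − p.
The 10×16 boundary matrix has rank 9 and Smith normal form diag(1,1,1,1,1,1,1,1,1).

The boundary map ∂_2: C_2 → C_1 sends each 2-simplex [p,q,r] to [q,r] − [p,r] + [p,q]. For instance
  ∂[v_2,v_5,v_9] = [v_5,v_9] − [v_2,v_9] + [v_2,v_5],
  ∂[v_3,v_4,v_5] = [v_4,v_5] − [v_3,v_5] + [v_3,v_4].
The resulting 16×4 matrix has rank 4, and its Smith normal form has invariant factors (1,1,1,1).

Now H_k = ker ∂_k / im ∂_{k+1}, so:

  H_0: rank C_0 − rank ∂_1 = 10 − 9 = 1, and the invariant factors of ∂_1 are all 1, so H_0 ≅ Z.
  H_1: rank ker ∂_1 − rank ∂_2 = (16 − 9) − 4 = 3, and the invariant factors of ∂_2 are all 1, so H_1 ≅ Z^3.
  H_2: rank ker ∂_2 − rank ∂_3 = (4 − 4) − 0 = 0, and there is no ∂_3, so H_2 ≅ 0.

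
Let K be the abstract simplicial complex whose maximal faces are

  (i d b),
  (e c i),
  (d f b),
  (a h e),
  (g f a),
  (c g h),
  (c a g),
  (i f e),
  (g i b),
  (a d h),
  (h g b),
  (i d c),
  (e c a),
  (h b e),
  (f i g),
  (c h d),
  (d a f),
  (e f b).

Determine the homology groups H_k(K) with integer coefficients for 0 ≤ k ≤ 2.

Fix the vertex order a < b < c < d < e < f < g < h < i and write every simplex with vertices in increasing order. Then dim K = 2 and the simplices of K are:

  0-simplices (9): a, b, c, d, e, f, g, h, i
  1-simplices (27): ac, ad, ae, af, ag, ah, bd, be, bf, bg, bh, bi, cd, ce, cg, ch, ci, df, dh, di, ef, eh, ei, fg, fi, gh, gi
  2-simplices (18): ace, acg, adf, adh, aeh, afg, bdf, bdi, bef, beh, bgh, bgi, cdh, cdi, cei, cgh, efi, fgi

so the chain groups are C_0 ≅ Z^9, C_1 ≅ Z^27, C_2 ≅ Z^18.

∂_1: C_1 → C_0 maps an edge to its endpoints' difference, ∂[p,q] = q − p.
As a 9×27 matrix over Z this has rank 8, with invariant factors (1,1,1,1,1,1,1,1).

The boundary map ∂_2: C_2 → C_1 acts by ∂[p,q,r] = [q,r] − [p,r] + [p,q]. For instance
  ∂bgh = gh − bh + bg,
  ∂cei = ei − ci + ce.
The 27×18 boundary matrix has rank 18 and Smith normal form diag(1,1,1,1,1,1,1,1,1,1,1,1,1,1,1,1,1,2).

Computing H_k = (kernel of ∂_k) / (image of ∂_{k+1}):

  H_0: rank C_0 − rank ∂_1 = 9 − 8 = 1, and the invariant factors of ∂_1 are all 1, so H_0 ≅ Z.
  H_1: rank ker ∂_1 − rank ∂_2 = (27 − 8) − 18 = 1, and ∂_2 has invariant factor 2 > 1, so H_1 ≅ Z × Z/2.
  H_2: rank ker ∂_2 − rank ∂_3 = (18 − 18) − 0 = 0, and there is no ∂_3, so H_2 ≅ 0.

As a check, the Euler characteristic is 9 − 27 + 18 = 0, which agrees with 1 − 1 + 0 = 0.

H_0 = Z,  H_1 = Z × Z/2,  H_2 = 0.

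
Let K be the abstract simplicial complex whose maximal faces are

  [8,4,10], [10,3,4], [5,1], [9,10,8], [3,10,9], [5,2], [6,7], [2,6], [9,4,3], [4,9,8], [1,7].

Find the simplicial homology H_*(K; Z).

H_0 ≅ Z^2,  H_1 ≅ Z,  H_2 ≅ Z.

We work with the vertex ordering 1 < 2 < 3 < 4 < 5 < 6 < 7 < 8 < 9 < 10. The simplices of K, each written with vertices in increasing order, are:

  0-simplices (10): [1], [2], [3], [4], [5], [6], [7], [8], [9], [10]
  1-simplices (14): [1,5], [1,7], [2,5], [2,6], [3,4], [3,9], [3,10], [4,8], [4,9], [4,10], [6,7], [8,9], [8,10], [9,10]
  2-simplices (6): [3,4,9], [3,4,10], [3,9,10], [4,8,9], [4,8,10], [8,9,10]

so the chain groups are C_0 ≅ Z^10, C_1 ≅ Z^14, C_2 ≅ Z^6.

Boundary ∂_1: C_1 → C_0 sends each edge [p,q] (with p < q) to q − p.
The 10×14 boundary matrix has rank 8 and Smith normal form diag(1,1,1,1,1,1,1,1).

Boundary ∂_2: C_2 → C_1 sends each 2-simplex [p,q,r] to [q,r] − [p,r] + [p,q]. For instance
  ∂[4,8,9] = [8,9] − [4,9] + [4,8],
  ∂[4,8,10] = [8,10] − [4,10] + [4,8].
The resulting 14×6 matrix has rank 5, and its Smith normal form has invariant factors (1,1,1,1,1).

Computing H_k = (kernel of ∂_k) / (image of ∂_{k+1}):

  H_0: rank C_0 − rank ∂_1 = 10 − 8 = 2, and the invariant factors of ∂_1 are all 1, so H_0 ≅ Z^2.
  H_1: rank ker ∂_1 − rank ∂_2 = (14 − 8) − 5 = 1, and the invariant factors of ∂_2 are all 1, so H_1 ≅ Z.
  H_2: rank ker ∂_2 − rank ∂_3 = (6 − 5) − 0 = 1, and there is no ∂_3, so H_2 ≅ Z.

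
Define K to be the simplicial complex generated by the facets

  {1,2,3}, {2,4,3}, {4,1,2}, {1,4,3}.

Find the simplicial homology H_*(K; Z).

H_0 ≅ Z,  H_1 = 0,  H_2 ≅ Z.

Fix the vertex order 1 < 2 < 3 < 4 and write every simplex with vertices in increasing order. Then dim K = 2 and the simplices of K are:

  0-simplices (4): [1], [2], [3], [4]
  1-simplices (6): [1,2], [1,3], [1,4], [2,3], [2,4], [3,4]
  2-simplices (4): [1,2,3], [1,2,4], [1,3,4], [2,3,4]

Hence C_0 ≅ Z^4, C_1 ≅ Z^6, C_2 ≅ Z^4.

∂_1: C_1 → C_0 sends each edge [p,q] (with p < q) to q − p.
As a 4×6 matrix over Z this has rank 3, with invariant factors (1,1,1).

Boundary ∂_2: C_2 → C_1 acts by ∂[p,q,r] = [q,r] − [p,r] + [p,q]. For instance
  ∂[1,3,4] = [3,4] − [1,4] + [1,3],
  ∂[2,3,4] = [3,4] − [2,4] + [2,3].
As a 6×4 matrix over Z this has rank 3, with invariant factors (1,1,1).

From H_k ≅ ker(∂_k) / im(∂_{k+1}) we obtain:

  H_0: rank C_0 − rank ∂_1 = 4 − 3 = 1, and the invariant factors of ∂_1 are all 1, so H_0 ≅ Z.
  H_1: rank ker ∂_1 − rank ∂_2 = (6 − 3) − 3 = 0, and the invariant factors of ∂_2 are all 1, so H_1 ≅ 0.
  H_2: rank ker ∂_2 − rank ∂_3 = (4 − 3) − 0 = 1, and there is no ∂_3, so H_2 ≅ Z.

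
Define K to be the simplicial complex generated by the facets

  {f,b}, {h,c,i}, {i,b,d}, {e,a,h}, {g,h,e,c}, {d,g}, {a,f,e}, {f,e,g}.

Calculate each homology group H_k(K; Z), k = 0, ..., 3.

Take the total order a < b < c < d < e < f < g < h < i on the vertex set. Then K (dimension 3) consists of the simplices:

  0-simplices (9): a, b, c, d, e, f, g, h, i
  1-simplices (18): ae, af, ah, bd, bf, bi, ce, cg, ch, ci, dg, di, ef, eg, eh, fg, gh, hi
  2-simplices (9): aef, aeh, bdi, ceg, ceh, cgh, chi, efg, egh
  3-simplices (1): cegh

so the chain groups are C_0 ≅ Z^9, C_1 ≅ Z^18, C_2 ≅ Z^9, C_3 ≅ Z^1.

Boundary ∂_1: C_1 → C_0 sends each edge [p,q] (with p < q) to q − p.
As a 9×18 matrix over Z this has rank 8, with invariant factors (1,1,1,1,1,1,1,1).

∂_2: C_2 → C_1 maps a triangle to the signed sum of its edges. For instance
  ∂ceg = eg − cg + ce,
  ∂ceh = eh − ch + ce.
The resulting 18×9 matrix has rank 8, and its Smith normal form has invariant factors (1,1,1,1,1,1,1,1).

∂_3: C_3 → C_2 sends each 3-simplex σ to the alternating sum Σ_i (−1)^i (σ with its i-th vertex removed). For instance
  ∂cegh = egh − cgh + ceh − ceg.
The 9×1 boundary matrix has rank 1 and Smith normal form diag(1).

Now H_k = ker ∂_k / im ∂_{k+1}, so:

  H_0: rank C_0 − rank ∂_1 = 9 − 8 = 1, and the invariant factors of ∂_1 are all 1, so H_0 ≅ Z.
  H_1: rank ker ∂_1 − rank ∂_2 = (18 − 8) − 8 = 2, and the invariant factors of ∂_2 are all 1, so H_1 ≅ Z^2.
  H_2: rank ker ∂_2 − rank ∂_3 = (9 − 8) − 1 = 0, and the invariant factors of ∂_3 are all 1, so H_2 ≅ 0.
  H_3: rank ker ∂_3 − rank ∂_4 = (1 − 1) − 0 = 0, and there is no ∂_4, so H_3 ≅ 0.

H_0 = Z,  H_1 = Z^2,  H_2 = 0,  H_3 = 0.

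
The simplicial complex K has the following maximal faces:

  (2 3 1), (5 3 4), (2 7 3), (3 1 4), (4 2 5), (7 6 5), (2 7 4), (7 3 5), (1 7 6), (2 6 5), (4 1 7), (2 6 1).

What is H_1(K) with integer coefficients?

We work with the vertex ordering 1 < 2 < 3 < 4 < 5 < 6 < 7. The simplices of K, each written with vertices in increasing order, are:

  0-simplices (7): [1], [2], [3], [4], [5], [6], [7]
  1-simplices (18): [1,2], [1,3], [1,4], [1,6], [1,7], [2,3], [2,4], [2,5], [2,6], [2,7], [3,4], [3,5], [3,7], [4,5], [4,7], [5,6], [5,7], [6,7]
  2-simplices (12): [1,2,3], [1,2,6], [1,3,4], [1,4,7], [1,6,7], [2,3,7], [2,4,5], [2,4,7], [2,5,6], [3,4,5], [3,5,7], [5,6,7]

Hence C_0 ≅ Z^7, C_1 ≅ Z^18, C_2 ≅ Z^12.

The boundary map ∂_1: C_1 → C_0 is given by ∂[p,q] = [q] − [p]. For instance
  ∂[3,4] = [4] − [3].
As a 7×18 matrix over Z this has rank 6, with invariant factors (1,1,1,1,1,1).

The boundary map ∂_2: C_2 → C_1 sends each 2-simplex [p,q,r] to [q,r] − [p,r] + [p,q]. For instance
  ∂[1,6,7] = [6,7] − [1,7] + [1,6],
  ∂[5,6,7] = [6,7] − [5,7] + [5,6].
This gives a 18×12 integer matrix of rank 12; reducing to Smith normal form yields diagonal entries (1,1,1,1,1,1,1,1,1,1,1,2).

Now H_k = ker ∂_k / im ∂_{k+1}, so:

  H_1: rank ker ∂_1 − rank ∂_2 = (18 − 6) − 12 = 0, and ∂_2 has invariant factor 2 > 1, so H_1 ≅ Z_2.

H_1 = Z_2.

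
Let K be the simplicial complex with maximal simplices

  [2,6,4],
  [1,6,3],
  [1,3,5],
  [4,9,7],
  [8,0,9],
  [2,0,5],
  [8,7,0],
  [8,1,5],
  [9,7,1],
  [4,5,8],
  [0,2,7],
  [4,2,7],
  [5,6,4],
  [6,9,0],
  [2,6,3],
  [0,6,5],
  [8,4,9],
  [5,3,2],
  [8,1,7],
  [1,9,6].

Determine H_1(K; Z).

H_1 ≅ Z ⊕ Z/2.

Take the total order 0 < 1 < 2 < 3 < 4 < 5 < 6 < 7 < 8 < 9 on the vertex set. Then K (dimension 2) consists of the simplices:

  0-simplices (10): [0], [1], [2], [3], [4], [5], [6], [7], [8], [9]
  1-simplices (30): (30 of them)
  2-simplices (20): (20 of them)

Hence C_0 ≅ Z^10, C_1 ≅ Z^30, C_2 ≅ Z^20.

The boundary map ∂_1: C_1 → C_0 is given by ∂[p,q] = [q] − [p].
The 10×30 boundary matrix has rank 9 and Smith normal form diag(1,1,1,1,1,1,1,1,1).

∂_2: C_2 → C_1 acts by ∂[p,q,r] = [q,r] − [p,r] + [p,q]. For instance
  ∂[0,2,5] = [2,5] − [0,5] + [0,2],
  ∂[4,5,8] = [5,8] − [4,8] + [4,5].
This gives a 30×20 integer matrix of rank 20; reducing to Smith normal form yields diagonal entries (1,1,1,1,1,1,1,1,1,1,1,1,1,1,1,1,1,1,1,2).

From H_k ≅ ker(∂_k) / im(∂_{k+1}) we obtain:

  H_1: rank ker ∂_1 − rank ∂_2 = (30 − 9) − 20 = 1, and ∂_2 has invariant factor 2 > 1, so H_1 ≅ Z ⊕ Z/2.

(K is a triangulation of the Klein bottle.)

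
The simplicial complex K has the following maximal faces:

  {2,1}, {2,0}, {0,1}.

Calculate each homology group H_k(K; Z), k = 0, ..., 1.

Take the total order 0 < 1 < 2 on the vertex set. Then K (dimension 1) consists of the simplices:

  0-simplices (3): [0], [1], [2]
  1-simplices (3): [0,1], [0,2], [1,2]

Hence C_0 ≅ Z^3, C_1 ≅ Z^3.

Boundary ∂_1: C_1 → C_0 is given by ∂[p,q] = [q] − [p].
This gives a 3×3 integer matrix of rank 2; reducing to Smith normal form yields diagonal entries (1,1).

From H_k ≅ ker(∂_k) / im(∂_{k+1}) we obtain:

  H_0: rank C_0 − rank ∂_1 = 3 − 2 = 1, and the invariant factors of ∂_1 are all 1, so H_0 ≅ Z.
  H_1: rank ker ∂_1 − rank ∂_2 = (3 − 2) − 0 = 1, and there is no ∂_2, so H_1 ≅ Z.

(K is a triangulation of the circle S^1.)

H_0 = Z,  H_1 = Z.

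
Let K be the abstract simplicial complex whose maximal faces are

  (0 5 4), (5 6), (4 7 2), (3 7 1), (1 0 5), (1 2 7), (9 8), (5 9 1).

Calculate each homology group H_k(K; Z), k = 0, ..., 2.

Fix the vertex order 0 < 1 < 2 < 3 < 4 < 5 < 6 < 7 < 8 < 9 and write every simplex with vertices in increasing order. Then dim K = 2 and the simplices of K are:

  0-simplices (10): [0], [1], [2], [3], [4], [5], [6], [7], [8], [9]
  1-simplices (16): [0,1], [0,4], [0,5], [1,2], [1,3], [1,5], [1,7], [1,9], [2,4], [2,7], [3,7], [4,5], [4,7], [5,6], [5,9], [8,9]
  2-simplices (6): [0,1,5], [0,4,5], [1,2,7], [1,3,7], [1,5,9], [2,4,7]

giving chain groups C_0 ≅ Z^10, C_1 ≅ Z^16, C_2 ≅ Z^6.

Boundary ∂_1: C_1 → C_0 is given by ∂[p,q] = [q] − [p].
As a 10×16 matrix over Z this has rank 9, with invariant factors (1,1,1,1,1,1,1,1,1).

The boundary map ∂_2: C_2 → C_1 maps a triangle to the signed sum of its edges. For instance
  ∂[2,4,7] = [4,7] − [2,7] + [2,4],
  ∂[0,4,5] = [4,5] − [0,5] + [0,4].
The resulting 16×6 matrix has rank 6, and its Smith normal form has invariant factors (1,1,1,1,1,1).

From H_k ≅ ker(∂_k) / im(∂_{k+1}) we obtain:

  H_0: rank C_0 − rank ∂_1 = 10 − 9 = 1, and the invariant factors of ∂_1 are all 1, so H_0 = Z.
  H_1: rank ker ∂_1 − rank ∂_2 = (16 − 9) − 6 = 1, and the invariant factors of ∂_2 are all 1, so H_1 = Z.
  H_2: rank ker ∂_2 − rank ∂_3 = (6 − 6) − 0 = 0, and there is no ∂_3, so H_2 = 0.

As a check, the Euler characteristic is 10 − 16 + 6 = 0, which agrees with 1 − 1 + 0 = 0.

H_0 ≅ Z,  H_1 ≅ Z,  H_2 = 0.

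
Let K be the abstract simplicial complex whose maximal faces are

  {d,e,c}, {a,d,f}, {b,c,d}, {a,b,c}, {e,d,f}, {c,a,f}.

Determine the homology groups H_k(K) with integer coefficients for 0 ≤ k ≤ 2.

We work with the vertex ordering a < b < c < d < e < f. The simplices of K, each written with vertices in increasing order, are:

  0-simplices (6): a, b, c, d, e, f
  1-simplices (12): ab, ac, ad, af, bc, bd, cd, ce, cf, de, df, ef
  2-simplices (6): abc, acf, adf, bcd, cde, def

giving chain groups C_0 ≅ Z^6, C_1 ≅ Z^12, C_2 ≅ Z^6.

∂_1: C_1 → C_0 maps an edge to its endpoints' difference, ∂[p,q] = q − p.
The resulting 6×12 matrix has rank 5, and its Smith normal form has invariant factors (1,1,1,1,1).

The boundary map ∂_2: C_2 → C_1 sends each 2-simplex [p,q,r] to [q,r] − [p,r] + [p,q]. For instance
  ∂def = ef − df + de,
  ∂abc = bc − ac + ab.
The 12×6 boundary matrix has rank 6 and Smith normal form diag(1,1,1,1,1,1).

Now H_k = ker ∂_k / im ∂_{k+1}, so:

  H_0: rank C_0 − rank ∂_1 = 6 − 5 = 1, and the invariant factors of ∂_1 are all 1, so H_0 ≅ Z.
  H_1: rank ker ∂_1 − rank ∂_2 = (12 − 5) − 6 = 1, and the invariant factors of ∂_2 are all 1, so H_1 ≅ Z.
  H_2: rank ker ∂_2 − rank ∂_3 = (6 − 6) − 0 = 0, and there is no ∂_3, so H_2 ≅ 0.

H_0 = Z,  H_1 = Z,  H_2 = 0.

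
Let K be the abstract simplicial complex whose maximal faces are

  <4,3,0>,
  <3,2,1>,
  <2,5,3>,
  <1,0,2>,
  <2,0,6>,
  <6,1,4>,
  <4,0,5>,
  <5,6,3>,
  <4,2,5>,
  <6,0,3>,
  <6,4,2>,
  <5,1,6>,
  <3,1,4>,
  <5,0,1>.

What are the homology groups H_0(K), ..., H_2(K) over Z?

H_0 = Z,  H_1 = Z^2,  H_2 = Z.

K has 7 vertices, 21 edges, 14 triangles.
rank ∂_0 = 0, rank ∂_1 = 6 ⇒ b_0 = 7 − 0 − 6 = 1; all invariant factors of ∂_1 are 1 so no torsion. So H_0 = Z.
rank ∂_1 = 6, rank ∂_2 = 13 ⇒ b_1 = 21 − 6 − 13 = 2; all invariant factors of ∂_2 are 1 so no torsion. So H_1 = Z^2.
rank ∂_2 = 13, rank ∂_3 = 0 ⇒ b_2 = 14 − 13 − 0 = 1. So H_2 = Z.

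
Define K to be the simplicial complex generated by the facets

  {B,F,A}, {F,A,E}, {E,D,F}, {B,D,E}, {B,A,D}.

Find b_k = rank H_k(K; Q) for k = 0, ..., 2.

Order the vertices as A < B < D < E < F. Listing each simplex with vertices in this order, K has dimension 2 with simplices:

  0-simplices (5): A, B, D, E, F
  1-simplices (10): AB, AD, AE, AF, BD, BE, BF, DE, DF, EF
  2-simplices (5): ABD, ABF, AEF, BDE, DEF

giving chain groups C_0 ≅ Z^5, C_1 ≅ Z^10, C_2 ≅ Z^5.

∂_1: C_1 → C_0 maps an edge to its endpoints' difference, ∂[p,q] = q − p.
This gives a 5×10 integer matrix of rank 4; reducing to Smith normal form yields diagonal entries (1,1,1,1).

Boundary ∂_2: C_2 → C_1 sends each 2-simplex [p,q,r] to [q,r] − [p,r] + [p,q]. For instance
  ∂AEF = EF − AF + AE,
  ∂ABF = BF − AF + AB.
This gives a 10×5 integer matrix of rank 5; reducing to Smith normal form yields diagonal entries (1,1,1,1,1).

Reading off H_k = ker ∂_k / im ∂_{k+1}:

  H_0: rank C_0 − rank ∂_1 = 5 − 4 = 1, and the invariant factors of ∂_1 are all 1, so H_0 = Z.
  H_1: rank ker ∂_1 − rank ∂_2 = (10 − 4) − 5 = 1, and the invariant factors of ∂_2 are all 1, so H_1 = Z.
  H_2: rank ker ∂_2 − rank ∂_3 = (5 − 5) − 0 = 0, and there is no ∂_3, so H_2 = 0.

Hence the Betti numbers are b_0 = 1, b_1 = 1, b_2 = 0.

b_0 = 1, b_1 = 1, b_2 = 0.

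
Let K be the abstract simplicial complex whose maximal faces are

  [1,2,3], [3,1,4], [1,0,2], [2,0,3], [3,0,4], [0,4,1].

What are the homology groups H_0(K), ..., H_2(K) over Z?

We work with the vertex ordering 0 < 1 < 2 < 3 < 4. The simplices of K, each written with vertices in increasing order, are:

  0-simplices (5): [0], [1], [2], [3], [4]
  1-simplices (9): [0,1], [0,2], [0,3], [0,4], [1,2], [1,3], [1,4], [2,3], [3,4]
  2-simplices (6): [0,1,2], [0,1,4], [0,2,3], [0,3,4], [1,2,3], [1,3,4]

so the chain groups are C_0 ≅ Z^5, C_1 ≅ Z^9, C_2 ≅ Z^6.

∂_1: C_1 → C_0 is given by ∂[p,q] = [q] − [p]. For instance
  ∂[0,3] = [3] − [0].
The resulting 5×9 matrix has rank 4, and its Smith normal form has invariant factors (1,1,1,1).

Boundary ∂_2: C_2 → C_1 maps a triangle to the signed sum of its edges. For instance
  ∂[0,2,3] = [2,3] − [0,3] + [0,2],
  ∂[0,3,4] = [3,4] − [0,4] + [0,3].
The resulting 9×6 matrix has rank 5, and its Smith normal form has invariant factors (1,1,1,1,1).

Computing H_k = (kernel of ∂_k) / (image of ∂_{k+1}):

  H_0: rank C_0 − rank ∂_1 = 5 − 4 = 1, and the invariant factors of ∂_1 are all 1, so H_0 ≅ Z.
  H_1: rank ker ∂_1 − rank ∂_2 = (9 − 4) − 5 = 0, and the invariant factors of ∂_2 are all 1, so H_1 ≅ 0.
  H_2: rank ker ∂_2 − rank ∂_3 = (6 − 5) − 0 = 1, and there is no ∂_3, so H_2 ≅ Z.

H_0 = Z,  H_1 = 0,  H_2 = Z.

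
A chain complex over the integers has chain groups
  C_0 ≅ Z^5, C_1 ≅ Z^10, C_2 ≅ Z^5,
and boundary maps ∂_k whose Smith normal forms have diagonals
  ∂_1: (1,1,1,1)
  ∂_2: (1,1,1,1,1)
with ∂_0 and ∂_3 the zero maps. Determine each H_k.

H_0 = Z,  H_1 = Z,  H_2 = 0.

H_0: b_0 = 5 − 0 − 4 = 1; torsion from ∂_1 factors > 1: none. So H_0 = Z.
H_1: b_1 = 10 − 4 − 5 = 1; torsion from ∂_2 factors > 1: none. So H_1 = Z.
H_2: b_2 = 5 − 5 − 0 = 0; torsion from ∂_3 factors > 1: none. So H_2 = 0.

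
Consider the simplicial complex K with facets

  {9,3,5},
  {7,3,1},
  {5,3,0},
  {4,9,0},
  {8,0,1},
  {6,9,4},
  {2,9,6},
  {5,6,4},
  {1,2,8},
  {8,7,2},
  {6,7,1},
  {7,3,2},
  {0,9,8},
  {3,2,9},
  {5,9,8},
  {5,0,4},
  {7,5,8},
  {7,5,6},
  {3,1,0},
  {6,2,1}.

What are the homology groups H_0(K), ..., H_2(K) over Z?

Fix the vertex order 0 < 1 < 2 < 3 < 4 < 5 < 6 < 7 < 8 < 9 and write every simplex with vertices in increasing order. Then dim K = 2 and the simplices of K are:

  0-simplices (10): [0], [1], [2], [3], [4], [5], [6], [7], [8], [9]
  1-simplices (30): (30 of them)
  2-simplices (20): (20 of them)

giving chain groups C_0 ≅ Z^10, C_1 ≅ Z^30, C_2 ≅ Z^20.

The boundary map ∂_1: C_1 → C_0 sends each edge [p,q] (with p < q) to q − p.
The 10×30 boundary matrix has rank 9 and Smith normal form diag(1,1,1,1,1,1,1,1,1).

Boundary ∂_2: C_2 → C_1 acts by ∂[p,q,r] = [q,r] − [p,r] + [p,q]. For instance
  ∂[2,7,8] = [7,8] − [2,8] + [2,7],
  ∂[1,2,6] = [2,6] − [1,6] + [1,2].
The resulting 30×20 matrix has rank 20, and its Smith normal form has invariant factors (1,1,1,1,1,1,1,1,1,1,1,1,1,1,1,1,1,1,1,2).

Now H_k = ker ∂_k / im ∂_{k+1}, so:

  H_0: rank C_0 − rank ∂_1 = 10 − 9 = 1, and the invariant factors of ∂_1 are all 1, so H_0 ≅ Z.
  H_1: rank ker ∂_1 − rank ∂_2 = (30 − 9) − 20 = 1, and ∂_2 has invariant factor 2 > 1, so H_1 ≅ Z × Z/2.
  H_2: rank ker ∂_2 − rank ∂_3 = (20 − 20) − 0 = 0, and there is no ∂_3, so H_2 ≅ 0.

H_0 = Z,  H_1 = Z × Z/2,  H_2 = 0.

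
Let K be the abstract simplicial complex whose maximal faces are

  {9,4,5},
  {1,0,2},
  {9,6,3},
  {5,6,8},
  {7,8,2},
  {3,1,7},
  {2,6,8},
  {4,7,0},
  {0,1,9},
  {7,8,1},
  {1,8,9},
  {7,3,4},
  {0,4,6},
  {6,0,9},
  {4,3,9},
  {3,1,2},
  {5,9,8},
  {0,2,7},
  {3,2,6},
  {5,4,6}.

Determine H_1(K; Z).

Order the vertices as 0 < 1 < 2 < 3 < 4 < 5 < 6 < 7 < 8 < 9. Listing each simplex with vertices in this order, K has dimension 2 with simplices:

  0-simplices (10): [0], [1], [2], [3], [4], [5], [6], [7], [8], [9]
  1-simplices (30): (30 of them)
  2-simplices (20): (20 of them)

giving chain groups C_0 ≅ Z^10, C_1 ≅ Z^30, C_2 ≅ Z^20.

The boundary map ∂_1: C_1 → C_0 is given by ∂[p,q] = [q] − [p]. For instance
  ∂[2,8] = [8] − [2].
This gives a 10×30 integer matrix of rank 9; reducing to Smith normal form yields diagonal entries (1,1,1,1,1,1,1,1,1).

The boundary map ∂_2: C_2 → C_1 sends each 2-simplex [p,q,r] to [q,r] − [p,r] + [p,q]. For instance
  ∂[0,1,9] = [1,9] − [0,9] + [0,1],
  ∂[2,3,6] = [3,6] − [2,6] + [2,3].
As a 30×20 matrix over Z this has rank 20, with invariant factors (1,1,1,1,1,1,1,1,1,1,1,1,1,1,1,1,1,1,1,2).

Computing H_k = (kernel of ∂_k) / (image of ∂_{k+1}):

  H_1: rank ker ∂_1 − rank ∂_2 = (30 − 9) − 20 = 1, and ∂_2 has invariant factor 2 > 1, so H_1 = Z × Z/2.

H_1 ≅ Z × Z/2.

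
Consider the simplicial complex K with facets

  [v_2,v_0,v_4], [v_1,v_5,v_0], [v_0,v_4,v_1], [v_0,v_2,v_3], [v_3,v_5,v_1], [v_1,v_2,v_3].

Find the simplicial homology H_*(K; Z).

Order the vertices as v_0 < v_1 < v_2 < v_3 < v_4 < v_5. Listing each simplex with vertices in this order, K has dimension 2 with simplices:

  0-simplices (6): [v_0], [v_1], [v_2], [v_3], [v_4], [v_5]
  1-simplices (12): [v_0,v_1], [v_0,v_2], [v_0,v_3], [v_0,v_4], [v_0,v_5], [v_1,v_2], [v_1,v_3], [v_1,v_4], [v_1,v_5], [v_2,v_3], [v_2,v_4], [v_3,v_5]
  2-simplices (6): [v_0,v_1,v_4], [v_0,v_1,v_5], [v_0,v_2,v_3], [v_0,v_2,v_4], [v_1,v_2,v_3], [v_1,v_3,v_5]

Hence C_0 ≅ Z^6, C_1 ≅ Z^12, C_2 ≅ Z^6.

∂_1: C_1 → C_0 sends each edge [p,q] (with p < q) to q − p. For instance
  ∂[v_0,v_3] = [v_3] − [v_0].
This gives a 6×12 integer matrix of rank 5; reducing to Smith normal form yields diagonal entries (1,1,1,1,1).

The boundary map ∂_2: C_2 → C_1 acts by ∂[p,q,r] = [q,r] − [p,r] + [p,q]. For instance
  ∂[v_1,v_2,v_3] = [v_2,v_3] − [v_1,v_3] + [v_1,v_2],
  ∂[v_0,v_2,v_4] = [v_2,v_4] − [v_0,v_4] + [v_0,v_2].
The resulting 12×6 matrix has rank 6, and its Smith normal form has invariant factors (1,1,1,1,1,1).

From H_k ≅ ker(∂_k) / im(∂_{k+1}) we obtain:

  H_0: rank C_0 − rank ∂_1 = 6 − 5 = 1, and the invariant factors of ∂_1 are all 1, so H_0 ≅ Z.
  H_1: rank ker ∂_1 − rank ∂_2 = (12 − 5) − 6 = 1, and the invariant factors of ∂_2 are all 1, so H_1 ≅ Z.
  H_2: rank ker ∂_2 − rank ∂_3 = (6 − 6) − 0 = 0, and there is no ∂_3, so H_2 ≅ 0.

H_0 ≅ Z,  H_1 ≅ Z,  H_2 = 0.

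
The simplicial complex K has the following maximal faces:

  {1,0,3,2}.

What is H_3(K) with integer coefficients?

H_3 ≅ 0.

Order the vertices as 0 < 1 < 2 < 3. Listing each simplex with vertices in this order, K has dimension 3 with simplices:

  0-simplices (4): [0], [1], [2], [3]
  1-simplices (6): [0,1], [0,2], [0,3], [1,2], [1,3], [2,3]
  2-simplices (4): [0,1,2], [0,1,3], [0,2,3], [1,2,3]
  3-simplices (1): [0,1,2,3]

Hence C_0 ≅ Z^4, C_1 ≅ Z^6, C_2 ≅ Z^4, C_3 ≅ Z^1.

∂_1: C_1 → C_0 sends each edge [p,q] (with p < q) to q − p.
The resulting 4×6 matrix has rank 3, and its Smith normal form has invariant factors (1,1,1).

Boundary ∂_2: C_2 → C_1 sends each 2-simplex [p,q,r] to [q,r] − [p,r] + [p,q]. For instance
  ∂[0,2,3] = [2,3] − [0,3] + [0,2],
  ∂[0,1,2] = [1,2] − [0,2] + [0,1].
As a 6×4 matrix over Z this has rank 3, with invariant factors (1,1,1).

The boundary map ∂_3: C_3 → C_2 sends each 3-simplex σ to the alternating sum Σ_i (−1)^i (σ with its i-th vertex removed). For instance
  ∂[0,1,2,3] = [1,2,3] − [0,2,3] + [0,1,3] − [0,1,2].
The resulting 4×1 matrix has rank 1, and its Smith normal form has invariant factors (1).

From H_k ≅ ker(∂_k) / im(∂_{k+1}) we obtain:

  H_3: rank ker ∂_3 − rank ∂_4 = (1 − 1) − 0 = 0, and there is no ∂_4, so H_3 ≅ 0.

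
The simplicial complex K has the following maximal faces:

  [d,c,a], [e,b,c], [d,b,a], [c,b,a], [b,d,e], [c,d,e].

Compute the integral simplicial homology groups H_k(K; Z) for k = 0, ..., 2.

H_0 = Z,  H_1 = 0,  H_2 = Z.

K has 5 vertices, 9 edges, 6 triangles.
rank ∂_0 = 0, rank ∂_1 = 4 ⇒ b_0 = 5 − 0 − 4 = 1; all invariant factors of ∂_1 are 1 so no torsion. So H_0 ≅ Z.
rank ∂_1 = 4, rank ∂_2 = 5 ⇒ b_1 = 9 − 4 − 5 = 0; all invariant factors of ∂_2 are 1 so no torsion. So H_1 ≅ 0.
rank ∂_2 = 5, rank ∂_3 = 0 ⇒ b_2 = 6 − 5 − 0 = 1. So H_2 ≅ Z.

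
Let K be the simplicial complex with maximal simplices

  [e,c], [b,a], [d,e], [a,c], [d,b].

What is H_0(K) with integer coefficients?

K has 5 vertices, 5 edges.
rank ∂_0 = 0, rank ∂_1 = 4 ⇒ b_0 = 5 − 0 − 4 = 1; all invariant factors of ∂_1 are 1 so no torsion. So H_0 = Z.

H_0 = Z.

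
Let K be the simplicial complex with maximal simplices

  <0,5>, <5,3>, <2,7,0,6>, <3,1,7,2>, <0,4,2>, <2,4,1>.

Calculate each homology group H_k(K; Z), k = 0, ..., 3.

We work with the vertex ordering 0 < 1 < 2 < 3 < 4 < 5 < 6 < 7. The simplices of K, each written with vertices in increasing order, are:

  0-simplices (8): [0], [1], [2], [3], [4], [5], [6], [7]
  1-simplices (16): [0,2], [0,4], [0,5], [0,6], [0,7], [1,2], [1,3], [1,4], [1,7], [2,3], [2,4], [2,6], [2,7], [3,5], [3,7], [6,7]
  2-simplices (10): [0,2,4], [0,2,6], [0,2,7], [0,6,7], [1,2,3], [1,2,4], [1,2,7], [1,3,7], [2,3,7], [2,6,7]
  3-simplices (2): [0,2,6,7], [1,2,3,7]

so the chain groups are C_0 ≅ Z^8, C_1 ≅ Z^16, C_2 ≅ Z^10, C_3 ≅ Z^2.

Boundary ∂_1: C_1 → C_0 is given by ∂[p,q] = [q] − [p]. For instance
  ∂[0,5] = [5] − [0].
The resulting 8×16 matrix has rank 7, and its Smith normal form has invariant factors (1,1,1,1,1,1,1).

The boundary map ∂_2: C_2 → C_1 maps a triangle to the signed sum of its edges. For instance
  ∂[2,3,7] = [3,7] − [2,7] + [2,3],
  ∂[0,2,7] = [2,7] − [0,7] + [0,2].
This gives a 16×10 integer matrix of rank 8; reducing to Smith normal form yields diagonal entries (1,1,1,1,1,1,1,1).

∂_3: C_3 → C_2 sends each 3-simplex σ to the alternating sum Σ_i (−1)^i (σ with its i-th vertex removed). For instance
  ∂[1,2,3,7] = [2,3,7] − [1,3,7] + [1,2,7] − [1,2,3],
  ∂[0,2,6,7] = [2,6,7] − [0,6,7] + [0,2,7] − [0,2,6].
This gives a 10×2 integer matrix of rank 2; reducing to Smith normal form yields diagonal entries (1,1).

Now H_k = ker ∂_k / im ∂_{k+1}, so:

  H_0: rank C_0 − rank ∂_1 = 8 − 7 = 1, and the invariant factors of ∂_1 are all 1, so H_0 = Z.
  H_1: rank ker ∂_1 − rank ∂_2 = (16 − 7) − 8 = 1, and the invariant factors of ∂_2 are all 1, so H_1 = Z.
  H_2: rank ker ∂_2 − rank ∂_3 = (10 − 8) − 2 = 0, and the invariant factors of ∂_3 are all 1, so H_2 = 0.
  H_3: rank ker ∂_3 − rank ∂_4 = (2 − 2) − 0 = 0, and there is no ∂_4, so H_3 = 0.

H_0 ≅ Z,  H_1 ≅ Z,  H_2 = 0,  H_3 = 0.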